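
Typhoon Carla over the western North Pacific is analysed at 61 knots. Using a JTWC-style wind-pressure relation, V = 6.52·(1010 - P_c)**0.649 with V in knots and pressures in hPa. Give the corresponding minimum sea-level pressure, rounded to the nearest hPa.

ΔP = (V / 6.52)^(1/0.649) = (61/6.52)^1.541.
61/6.52 = 9.356; 9.356^1.541 ≈ 31.35 hPa.
P_c = 1010 − 31.35 = 978.65 ≈ 979 hPa.

979 hPa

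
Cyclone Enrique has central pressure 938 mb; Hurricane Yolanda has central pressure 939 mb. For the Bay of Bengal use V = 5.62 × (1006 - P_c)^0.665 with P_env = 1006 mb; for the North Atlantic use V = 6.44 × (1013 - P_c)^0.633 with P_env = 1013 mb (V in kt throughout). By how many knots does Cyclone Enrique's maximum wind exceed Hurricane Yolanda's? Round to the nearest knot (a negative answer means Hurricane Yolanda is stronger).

-5 kt

Cyclone Enrique: ΔP = 68; V ≈ 5.62 × 68^0.665 ≈ 92.97 kt.
Hurricane Yolanda: ΔP = 74; V ≈ 6.44 × 74^0.633 ≈ 98.20 kt.
Difference ≈ 92.97 − 98.20 = -5.23 → -5 kt.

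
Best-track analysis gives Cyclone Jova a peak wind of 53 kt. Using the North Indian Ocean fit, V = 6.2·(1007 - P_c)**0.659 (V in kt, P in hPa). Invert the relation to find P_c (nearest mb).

ΔP = (V / 6.2)^(1/0.659) = (53/6.2)^1.517.
53/6.2 = 8.548; 8.548^1.517 ≈ 25.95 mb.
P_c = 1007 − 25.95 = 981.05 ≈ 981 mb.

981 mb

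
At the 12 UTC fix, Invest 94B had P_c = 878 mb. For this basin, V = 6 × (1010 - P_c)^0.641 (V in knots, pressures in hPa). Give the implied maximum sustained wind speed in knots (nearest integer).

137 kt

ΔP = 1010 − 878 = 132 mb.
132^0.641 ≈ 22.871.
V ≈ 6 × 22.871 ≈ 137.2 kt.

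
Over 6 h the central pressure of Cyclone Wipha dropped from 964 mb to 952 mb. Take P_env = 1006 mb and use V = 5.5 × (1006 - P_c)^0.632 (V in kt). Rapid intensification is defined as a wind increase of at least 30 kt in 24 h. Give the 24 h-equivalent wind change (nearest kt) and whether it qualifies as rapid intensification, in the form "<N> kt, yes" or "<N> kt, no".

V₁: ΔP = 42, V ≈ 5.5 × 42^0.632 ≈ 58.38 kt.
V₂: ΔP = 54, V ≈ 5.5 × 54^0.632 ≈ 68.43 kt.
ΔV over 6 h = 10.05 kt → 24 h equivalent = 10.05 × 24/6 ≈ 40.20 kt.
40 kt ≥ 30 kt ⇒ rapid intensification.

40 kt, yes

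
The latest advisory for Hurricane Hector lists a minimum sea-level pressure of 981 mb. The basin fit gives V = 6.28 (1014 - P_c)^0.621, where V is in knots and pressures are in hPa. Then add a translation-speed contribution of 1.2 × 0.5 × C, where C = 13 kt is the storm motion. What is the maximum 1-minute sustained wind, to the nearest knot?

ΔP = 1014 − 981 = 33 mb.
33^0.621 ≈ 8.770.
V ≈ 6.28 × 8.770 ≈ 55.1 kt.
Translation term: 1.2 × 0.5 × 13 = 7.8 kt.
Corrected V ≈ 62.9 kt → 63 kt.

63 kt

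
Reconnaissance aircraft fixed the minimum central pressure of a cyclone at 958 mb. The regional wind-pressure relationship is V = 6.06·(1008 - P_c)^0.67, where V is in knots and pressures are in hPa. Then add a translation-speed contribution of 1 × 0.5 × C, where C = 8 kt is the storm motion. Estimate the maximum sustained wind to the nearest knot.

ΔP = 1008 − 958 = 50 mb.
50^0.67 ≈ 13.750.
V ≈ 6.06 × 13.750 ≈ 83.3 kt.
Translation term: 1 × 0.5 × 8 = 4 kt.
Corrected V ≈ 87.3 kt → 87 kt.

87 kt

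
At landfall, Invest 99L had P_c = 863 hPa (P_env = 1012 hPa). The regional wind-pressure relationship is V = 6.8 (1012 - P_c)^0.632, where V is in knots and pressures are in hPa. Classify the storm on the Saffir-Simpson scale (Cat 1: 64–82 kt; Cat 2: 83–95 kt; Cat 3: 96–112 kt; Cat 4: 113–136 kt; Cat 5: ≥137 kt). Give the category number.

5

ΔP = 1012 − 863 = 149 hPa.
V ≈ 6.8 × 149^0.632 = 6.8 × 23.63 ≈ 161 kt.
161 kt falls in the Category 5 band.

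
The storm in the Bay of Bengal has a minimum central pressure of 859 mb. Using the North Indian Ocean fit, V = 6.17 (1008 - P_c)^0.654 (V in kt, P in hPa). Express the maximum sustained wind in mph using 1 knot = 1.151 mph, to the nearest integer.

187 mph

ΔP = 1008 − 859 = 149 mb.
V ≈ 6.17 × 149^0.654 = 6.17 × 26.379 ≈ 162.760 kt.
162.760 × 1.151 ≈ 187.34 mph → 187 mph.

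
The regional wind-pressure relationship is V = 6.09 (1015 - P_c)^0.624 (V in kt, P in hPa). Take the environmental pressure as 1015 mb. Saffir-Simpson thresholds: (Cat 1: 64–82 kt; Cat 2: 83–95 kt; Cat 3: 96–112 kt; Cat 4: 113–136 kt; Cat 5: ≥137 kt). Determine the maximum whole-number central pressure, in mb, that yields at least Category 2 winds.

949 mb

Category 2 begins at V = 83 kt.
Required ΔP = (83/6.09)^(1/0.624) = 13.629^1.603 ≈ 65.77 mb.
P_c ≤ 1015 − 65.77 = 949.23, so the highest integer P_c is 949 mb.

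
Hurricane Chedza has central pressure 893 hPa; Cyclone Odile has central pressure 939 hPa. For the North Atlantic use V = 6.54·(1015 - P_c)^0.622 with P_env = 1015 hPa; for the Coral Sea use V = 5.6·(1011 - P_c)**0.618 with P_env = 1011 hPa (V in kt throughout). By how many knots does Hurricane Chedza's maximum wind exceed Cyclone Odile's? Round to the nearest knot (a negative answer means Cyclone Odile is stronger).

Hurricane Chedza: ΔP = 122; V ≈ 6.54 × 122^0.622 ≈ 129.81 kt.
Cyclone Odile: ΔP = 72; V ≈ 5.6 × 72^0.618 ≈ 78.71 kt.
Difference ≈ 129.81 − 78.71 = 51.10 → 51 kt.

51 kt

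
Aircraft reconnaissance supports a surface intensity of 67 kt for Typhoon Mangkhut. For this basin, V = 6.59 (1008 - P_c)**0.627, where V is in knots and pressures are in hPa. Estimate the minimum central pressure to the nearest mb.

ΔP = (V / 6.59)^(1/0.627) = (67/6.59)^1.595.
67/6.59 = 10.167; 10.167^1.595 ≈ 40.40 mb.
P_c = 1008 − 40.40 = 967.60 ≈ 968 mb.

968 mb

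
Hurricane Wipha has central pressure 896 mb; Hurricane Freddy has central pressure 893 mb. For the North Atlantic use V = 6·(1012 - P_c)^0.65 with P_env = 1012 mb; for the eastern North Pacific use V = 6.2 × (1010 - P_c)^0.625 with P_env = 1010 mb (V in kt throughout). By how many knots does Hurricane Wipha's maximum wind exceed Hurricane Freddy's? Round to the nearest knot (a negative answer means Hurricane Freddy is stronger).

10 kt

Hurricane Wipha: ΔP = 116; V ≈ 6 × 116^0.65 ≈ 131.84 kt.
Hurricane Freddy: ΔP = 117; V ≈ 6.2 × 117^0.625 ≈ 121.62 kt.
Difference ≈ 131.84 − 121.62 = 10.22 → 10 kt.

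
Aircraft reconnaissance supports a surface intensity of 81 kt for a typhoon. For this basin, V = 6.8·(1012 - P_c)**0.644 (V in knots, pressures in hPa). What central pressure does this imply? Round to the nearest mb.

965 mb

ΔP = (V / 6.8)^(1/0.644) = (81/6.8)^1.553.
81/6.8 = 11.912; 11.912^1.553 ≈ 46.86 mb.
P_c = 1012 − 46.86 = 965.14 ≈ 965 mb.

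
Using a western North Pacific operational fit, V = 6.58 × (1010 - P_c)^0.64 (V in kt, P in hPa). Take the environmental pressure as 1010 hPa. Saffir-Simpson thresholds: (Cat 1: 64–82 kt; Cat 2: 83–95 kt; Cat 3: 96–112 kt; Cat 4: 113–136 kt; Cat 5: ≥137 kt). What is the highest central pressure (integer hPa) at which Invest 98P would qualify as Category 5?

895 hPa

Category 5 begins at V = 137 kt.
Required ΔP = (137/6.58)^(1/0.64) = 20.821^1.562 ≈ 114.85 hPa.
P_c ≤ 1010 − 114.85 = 895.15, so the highest integer P_c is 895 hPa.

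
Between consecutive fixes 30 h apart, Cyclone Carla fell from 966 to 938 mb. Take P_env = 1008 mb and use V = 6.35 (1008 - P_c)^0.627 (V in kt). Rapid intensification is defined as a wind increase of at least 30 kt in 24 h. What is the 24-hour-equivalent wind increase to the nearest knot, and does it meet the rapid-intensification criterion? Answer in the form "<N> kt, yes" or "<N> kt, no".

V₁: ΔP = 42, V ≈ 6.35 × 42^0.627 ≈ 66.15 kt.
V₂: ΔP = 70, V ≈ 6.35 × 70^0.627 ≈ 91.13 kt.
ΔV over 30 h = 24.98 kt → 24 h equivalent = 24.98 × 24/30 ≈ 19.98 kt.
20 kt < 30 kt ⇒ not rapid intensification.

20 kt, no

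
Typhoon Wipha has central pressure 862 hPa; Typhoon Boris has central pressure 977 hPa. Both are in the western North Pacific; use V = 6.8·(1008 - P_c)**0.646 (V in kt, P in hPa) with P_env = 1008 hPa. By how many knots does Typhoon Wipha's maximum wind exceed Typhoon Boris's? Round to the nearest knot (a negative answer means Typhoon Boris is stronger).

108 kt

Typhoon Wipha: ΔP = 146; V ≈ 6.8 × 146^0.646 ≈ 170.09 kt.
Typhoon Boris: ΔP = 31; V ≈ 6.8 × 31^0.646 ≈ 62.51 kt.
Difference ≈ 170.09 − 62.51 = 107.58 → 108 kt.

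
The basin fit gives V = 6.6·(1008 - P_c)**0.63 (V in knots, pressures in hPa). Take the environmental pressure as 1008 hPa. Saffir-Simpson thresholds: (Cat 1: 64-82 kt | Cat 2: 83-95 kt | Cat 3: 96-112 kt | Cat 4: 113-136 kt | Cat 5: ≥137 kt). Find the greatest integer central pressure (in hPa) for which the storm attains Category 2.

952 hPa

Category 2 begins at V = 83 kt.
Required ΔP = (83/6.6)^(1/0.63) = 12.576^1.587 ≈ 55.63 hPa.
P_c ≤ 1008 − 55.63 = 952.37, so the highest integer P_c is 952 hPa.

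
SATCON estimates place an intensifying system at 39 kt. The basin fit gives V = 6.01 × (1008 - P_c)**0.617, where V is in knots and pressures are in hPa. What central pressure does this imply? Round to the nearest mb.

987 mb

ΔP = (V / 6.01)^(1/0.617) = (39/6.01)^1.621.
39/6.01 = 6.489; 6.489^1.621 ≈ 20.72 mb.
P_c = 1008 − 20.72 = 987.28 ≈ 987 mb.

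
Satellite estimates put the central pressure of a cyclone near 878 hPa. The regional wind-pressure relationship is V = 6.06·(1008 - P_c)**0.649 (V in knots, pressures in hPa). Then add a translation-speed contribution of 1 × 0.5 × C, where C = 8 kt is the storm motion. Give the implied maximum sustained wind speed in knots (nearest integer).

ΔP = 1008 − 878 = 130 hPa.
130^0.649 ≈ 23.548.
V ≈ 6.06 × 23.548 ≈ 142.7 kt.
Translation term: 1 × 0.5 × 8 = 4 kt.
Corrected V ≈ 146.7 kt → 147 kt.

147 kt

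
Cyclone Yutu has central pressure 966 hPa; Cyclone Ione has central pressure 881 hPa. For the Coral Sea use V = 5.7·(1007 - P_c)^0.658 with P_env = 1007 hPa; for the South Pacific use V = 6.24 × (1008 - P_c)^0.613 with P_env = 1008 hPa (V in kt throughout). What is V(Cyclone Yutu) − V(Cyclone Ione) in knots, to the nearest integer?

Cyclone Yutu: ΔP = 41; V ≈ 5.7 × 41^0.658 ≈ 65.63 kt.
Cyclone Ione: ΔP = 127; V ≈ 6.24 × 127^0.613 ≈ 121.57 kt.
Difference ≈ 65.63 − 121.57 = -55.94 → -56 kt.

-56 kt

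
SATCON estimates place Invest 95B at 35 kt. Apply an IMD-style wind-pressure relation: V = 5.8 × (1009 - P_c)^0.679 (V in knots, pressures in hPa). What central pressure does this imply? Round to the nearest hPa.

995 hPa

ΔP = (V / 5.8)^(1/0.679) = (35/5.8)^1.473.
35/5.8 = 6.034; 6.034^1.473 ≈ 14.12 hPa.
P_c = 1009 − 14.12 = 994.88 ≈ 995 hPa.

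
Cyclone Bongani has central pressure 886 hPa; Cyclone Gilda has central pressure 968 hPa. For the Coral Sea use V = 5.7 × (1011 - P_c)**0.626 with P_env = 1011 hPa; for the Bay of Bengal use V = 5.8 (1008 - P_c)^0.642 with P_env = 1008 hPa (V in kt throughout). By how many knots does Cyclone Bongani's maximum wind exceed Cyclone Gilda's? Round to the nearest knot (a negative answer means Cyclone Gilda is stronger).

55 kt

Cyclone Bongani: ΔP = 125; V ≈ 5.7 × 125^0.626 ≈ 117.10 kt.
Cyclone Gilda: ΔP = 40; V ≈ 5.8 × 40^0.642 ≈ 61.94 kt.
Difference ≈ 117.10 − 61.94 = 55.16 → 55 kt.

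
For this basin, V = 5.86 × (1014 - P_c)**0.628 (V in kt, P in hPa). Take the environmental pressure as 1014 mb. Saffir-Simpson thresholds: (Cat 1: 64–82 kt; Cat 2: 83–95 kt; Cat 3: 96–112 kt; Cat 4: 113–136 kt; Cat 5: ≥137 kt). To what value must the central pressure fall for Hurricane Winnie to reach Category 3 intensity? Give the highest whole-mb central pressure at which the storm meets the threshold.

928 mb

Category 3 begins at V = 96 kt.
Required ΔP = (96/5.86)^(1/0.628) = 16.382^1.592 ≈ 85.85 mb.
P_c ≤ 1014 − 85.85 = 928.15, so the highest integer P_c is 928 mb.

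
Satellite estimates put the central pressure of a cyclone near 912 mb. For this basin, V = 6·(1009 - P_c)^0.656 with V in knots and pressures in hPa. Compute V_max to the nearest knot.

121 kt

ΔP = 1009 − 912 = 97 mb.
97^0.656 ≈ 20.106.
V ≈ 6 × 20.106 ≈ 120.6 kt.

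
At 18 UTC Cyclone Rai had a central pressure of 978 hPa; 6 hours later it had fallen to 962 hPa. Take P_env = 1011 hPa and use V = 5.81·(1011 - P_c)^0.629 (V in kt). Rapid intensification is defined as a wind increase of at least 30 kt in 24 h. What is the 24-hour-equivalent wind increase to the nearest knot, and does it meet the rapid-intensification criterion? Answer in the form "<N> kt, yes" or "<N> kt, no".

V₁: ΔP = 33, V ≈ 5.81 × 33^0.629 ≈ 52.40 kt.
V₂: ΔP = 49, V ≈ 5.81 × 49^0.629 ≈ 67.19 kt.
ΔV over 6 h = 14.79 kt → 24 h equivalent = 14.79 × 24/6 ≈ 59.16 kt.
59 kt ≥ 30 kt ⇒ rapid intensification.

59 kt, yes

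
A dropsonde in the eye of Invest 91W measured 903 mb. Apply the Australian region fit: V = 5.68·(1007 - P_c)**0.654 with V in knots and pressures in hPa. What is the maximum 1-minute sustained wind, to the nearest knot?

118 kt

ΔP = 1007 − 903 = 104 mb.
104^0.654 ≈ 20.852.
V ≈ 5.68 × 20.852 ≈ 118.4 kt.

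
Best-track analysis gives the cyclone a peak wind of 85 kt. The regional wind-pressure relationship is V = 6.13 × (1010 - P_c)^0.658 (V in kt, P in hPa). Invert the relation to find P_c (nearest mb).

956 mb

ΔP = (V / 6.13)^(1/0.658) = (85/6.13)^1.520.
85/6.13 = 13.866; 13.866^1.520 ≈ 54.39 mb.
P_c = 1010 − 54.39 = 955.61 ≈ 956 mb.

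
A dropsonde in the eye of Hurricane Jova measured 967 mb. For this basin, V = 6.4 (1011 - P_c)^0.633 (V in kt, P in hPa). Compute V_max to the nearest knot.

ΔP = 1011 − 967 = 44 mb.
44^0.633 ≈ 10.972.
V ≈ 6.4 × 10.972 ≈ 70.2 kt.

70 kt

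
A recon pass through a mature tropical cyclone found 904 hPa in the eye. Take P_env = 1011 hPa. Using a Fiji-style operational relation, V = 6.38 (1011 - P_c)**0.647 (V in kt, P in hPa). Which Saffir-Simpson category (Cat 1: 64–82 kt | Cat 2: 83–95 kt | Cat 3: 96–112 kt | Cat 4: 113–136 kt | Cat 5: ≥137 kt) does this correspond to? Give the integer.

ΔP = 1011 − 904 = 107 hPa.
V ≈ 6.38 × 107^0.647 = 6.38 × 20.56 ≈ 131 kt.
131 kt falls in the Category 4 band.

4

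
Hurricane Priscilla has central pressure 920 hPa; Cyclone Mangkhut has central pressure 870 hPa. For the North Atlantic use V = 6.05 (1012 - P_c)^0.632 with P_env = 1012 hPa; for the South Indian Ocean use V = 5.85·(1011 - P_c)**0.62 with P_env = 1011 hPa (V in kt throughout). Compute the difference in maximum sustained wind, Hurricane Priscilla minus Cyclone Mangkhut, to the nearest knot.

-20 kt

Hurricane Priscilla: ΔP = 92; V ≈ 6.05 × 92^0.632 ≈ 105.41 kt.
Cyclone Mangkhut: ΔP = 141; V ≈ 5.85 × 141^0.62 ≈ 125.80 kt.
Difference ≈ 105.41 − 125.80 = -20.39 → -20 kt.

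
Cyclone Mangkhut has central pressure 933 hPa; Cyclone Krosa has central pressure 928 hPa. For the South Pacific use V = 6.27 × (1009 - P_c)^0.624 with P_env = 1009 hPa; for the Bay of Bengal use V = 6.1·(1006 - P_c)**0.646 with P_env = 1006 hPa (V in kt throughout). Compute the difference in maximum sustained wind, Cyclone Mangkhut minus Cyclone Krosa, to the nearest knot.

Cyclone Mangkhut: ΔP = 76; V ≈ 6.27 × 76^0.624 ≈ 93.52 kt.
Cyclone Krosa: ΔP = 78; V ≈ 6.1 × 78^0.646 ≈ 101.77 kt.
Difference ≈ 93.52 − 101.77 = -8.25 → -8 kt.

-8 kt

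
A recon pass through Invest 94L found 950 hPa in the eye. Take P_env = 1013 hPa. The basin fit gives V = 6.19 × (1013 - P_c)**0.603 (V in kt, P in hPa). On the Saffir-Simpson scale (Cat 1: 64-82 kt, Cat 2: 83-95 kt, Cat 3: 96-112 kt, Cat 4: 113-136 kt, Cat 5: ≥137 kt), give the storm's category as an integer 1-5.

ΔP = 1013 − 950 = 63 hPa.
V ≈ 6.19 × 63^0.603 = 6.19 × 12.16 ≈ 75 kt.
75 kt falls in the Category 1 band.

1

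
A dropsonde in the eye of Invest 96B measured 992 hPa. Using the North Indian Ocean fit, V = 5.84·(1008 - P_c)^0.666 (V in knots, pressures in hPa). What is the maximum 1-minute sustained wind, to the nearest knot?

ΔP = 1008 − 992 = 16 hPa.
16^0.666 ≈ 6.338.
V ≈ 5.84 × 6.338 ≈ 37.0 kt.

37 kt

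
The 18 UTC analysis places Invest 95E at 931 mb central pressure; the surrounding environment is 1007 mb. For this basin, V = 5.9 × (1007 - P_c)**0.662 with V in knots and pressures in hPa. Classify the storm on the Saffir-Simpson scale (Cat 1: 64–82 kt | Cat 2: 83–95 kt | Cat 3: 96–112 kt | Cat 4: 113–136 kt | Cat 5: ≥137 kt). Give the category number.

3

ΔP = 1007 − 931 = 76 mb.
V ≈ 5.9 × 76^0.662 = 5.9 × 17.58 ≈ 104 kt.
104 kt falls in the Category 3 band.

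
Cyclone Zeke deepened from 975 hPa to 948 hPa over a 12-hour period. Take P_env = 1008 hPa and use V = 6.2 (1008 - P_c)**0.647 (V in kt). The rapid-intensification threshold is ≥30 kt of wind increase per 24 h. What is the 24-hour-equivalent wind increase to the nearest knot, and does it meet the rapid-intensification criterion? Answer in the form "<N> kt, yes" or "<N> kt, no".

V₁: ΔP = 33, V ≈ 6.2 × 33^0.647 ≈ 59.55 kt.
V₂: ΔP = 60, V ≈ 6.2 × 60^0.647 ≈ 87.67 kt.
ΔV over 12 h = 28.12 kt → 24 h equivalent = 28.12 × 24/12 ≈ 56.24 kt.
56 kt ≥ 30 kt ⇒ rapid intensification.

56 kt, yes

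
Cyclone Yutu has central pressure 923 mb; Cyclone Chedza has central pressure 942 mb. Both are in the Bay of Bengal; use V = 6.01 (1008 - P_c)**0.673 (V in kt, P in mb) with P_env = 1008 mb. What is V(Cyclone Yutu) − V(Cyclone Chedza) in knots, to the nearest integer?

19 kt

Cyclone Yutu: ΔP = 85; V ≈ 6.01 × 85^0.673 ≈ 119.50 kt.
Cyclone Chedza: ΔP = 66; V ≈ 6.01 × 66^0.673 ≈ 100.79 kt.
Difference ≈ 119.50 − 100.79 = 18.71 → 19 kt.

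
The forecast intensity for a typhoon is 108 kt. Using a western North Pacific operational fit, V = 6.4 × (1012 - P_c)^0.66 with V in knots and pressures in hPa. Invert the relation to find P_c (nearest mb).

ΔP = (V / 6.4)^(1/0.66) = (108/6.4)^1.515.
108/6.4 = 16.875; 16.875^1.515 ≈ 72.35 mb.
P_c = 1012 − 72.35 = 939.65 ≈ 940 mb.

940 mb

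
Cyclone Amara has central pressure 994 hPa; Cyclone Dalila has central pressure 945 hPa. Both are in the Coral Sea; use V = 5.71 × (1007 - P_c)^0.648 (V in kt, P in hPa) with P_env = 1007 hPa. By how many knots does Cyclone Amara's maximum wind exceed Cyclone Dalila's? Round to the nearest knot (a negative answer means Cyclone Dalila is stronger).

Cyclone Amara: ΔP = 13; V ≈ 5.71 × 13^0.648 ≈ 30.09 kt.
Cyclone Dalila: ΔP = 62; V ≈ 5.71 × 62^0.648 ≈ 82.81 kt.
Difference ≈ 30.09 − 82.81 = -52.72 → -53 kt.

-53 kt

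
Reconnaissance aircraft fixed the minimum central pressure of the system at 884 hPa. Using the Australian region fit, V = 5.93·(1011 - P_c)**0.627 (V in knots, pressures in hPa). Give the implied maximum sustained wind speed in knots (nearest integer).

124 kt

ΔP = 1011 − 884 = 127 hPa.
127^0.627 ≈ 20.849.
V ≈ 5.93 × 20.849 ≈ 123.6 kt.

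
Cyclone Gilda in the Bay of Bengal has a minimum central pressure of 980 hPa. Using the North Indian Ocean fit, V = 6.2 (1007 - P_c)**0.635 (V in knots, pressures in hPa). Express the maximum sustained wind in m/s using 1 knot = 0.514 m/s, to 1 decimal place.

25.8 m/s

ΔP = 1007 − 980 = 27 hPa.
V ≈ 6.2 × 27^0.635 = 6.2 × 8.108 ≈ 50.270 kt.
50.270 × 0.514 ≈ 25.84 m/s → 25.8 m/s.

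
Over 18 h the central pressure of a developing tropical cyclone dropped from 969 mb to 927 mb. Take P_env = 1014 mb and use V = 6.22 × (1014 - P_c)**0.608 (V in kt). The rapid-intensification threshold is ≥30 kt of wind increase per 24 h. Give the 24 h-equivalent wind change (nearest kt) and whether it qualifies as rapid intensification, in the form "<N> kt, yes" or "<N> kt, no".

V₁: ΔP = 45, V ≈ 6.22 × 45^0.608 ≈ 62.94 kt.
V₂: ΔP = 87, V ≈ 6.22 × 87^0.608 ≈ 93.98 kt.
ΔV over 18 h = 31.04 kt → 24 h equivalent = 31.04 × 24/18 ≈ 41.39 kt.
41 kt ≥ 30 kt ⇒ rapid intensification.

41 kt, yes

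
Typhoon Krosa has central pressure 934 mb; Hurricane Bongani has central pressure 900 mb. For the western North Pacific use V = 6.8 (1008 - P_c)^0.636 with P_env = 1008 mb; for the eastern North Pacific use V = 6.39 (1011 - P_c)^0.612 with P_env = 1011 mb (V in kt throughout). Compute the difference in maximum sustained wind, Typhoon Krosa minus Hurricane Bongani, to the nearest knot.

-9 kt

Typhoon Krosa: ΔP = 74; V ≈ 6.8 × 74^0.636 ≈ 105.04 kt.
Hurricane Bongani: ΔP = 111; V ≈ 6.39 × 111^0.612 ≈ 114.09 kt.
Difference ≈ 105.04 − 114.09 = -9.05 → -9 kt.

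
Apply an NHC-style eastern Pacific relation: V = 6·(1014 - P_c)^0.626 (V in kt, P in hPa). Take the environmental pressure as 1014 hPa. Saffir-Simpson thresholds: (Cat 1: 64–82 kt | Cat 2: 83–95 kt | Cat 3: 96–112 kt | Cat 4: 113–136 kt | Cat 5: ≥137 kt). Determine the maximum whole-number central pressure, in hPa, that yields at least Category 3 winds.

Category 3 begins at V = 96 kt.
Required ΔP = (96/6)^(1/0.626) = 16.000^1.597 ≈ 83.85 hPa.
P_c ≤ 1014 − 83.85 = 930.15, so the highest integer P_c is 930 hPa.

930 hPa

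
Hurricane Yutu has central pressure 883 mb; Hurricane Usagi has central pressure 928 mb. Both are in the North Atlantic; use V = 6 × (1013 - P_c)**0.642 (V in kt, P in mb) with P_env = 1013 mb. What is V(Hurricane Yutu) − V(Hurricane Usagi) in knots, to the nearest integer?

Hurricane Yutu: ΔP = 130; V ≈ 6 × 130^0.642 ≈ 136.55 kt.
Hurricane Usagi: ΔP = 85; V ≈ 6 × 85^0.642 ≈ 103.95 kt.
Difference ≈ 136.55 − 103.95 = 32.60 → 33 kt.

33 kt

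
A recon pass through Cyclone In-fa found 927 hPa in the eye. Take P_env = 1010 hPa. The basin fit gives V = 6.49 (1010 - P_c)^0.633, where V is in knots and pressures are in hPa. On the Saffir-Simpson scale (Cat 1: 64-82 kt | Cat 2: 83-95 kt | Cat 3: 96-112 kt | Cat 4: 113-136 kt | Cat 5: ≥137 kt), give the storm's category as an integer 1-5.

ΔP = 1010 − 927 = 83 hPa.
V ≈ 6.49 × 83^0.633 = 6.49 × 16.40 ≈ 106 kt.
106 kt falls in the Category 3 band.

3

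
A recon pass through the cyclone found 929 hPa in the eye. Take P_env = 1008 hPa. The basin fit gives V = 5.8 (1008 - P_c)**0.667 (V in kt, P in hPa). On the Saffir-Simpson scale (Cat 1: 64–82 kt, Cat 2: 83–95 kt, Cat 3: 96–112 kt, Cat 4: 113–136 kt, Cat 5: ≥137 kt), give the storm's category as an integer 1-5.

3

ΔP = 1008 − 929 = 79 hPa.
V ≈ 5.8 × 79^0.667 = 5.8 × 18.44 ≈ 107 kt.
107 kt falls in the Category 3 band.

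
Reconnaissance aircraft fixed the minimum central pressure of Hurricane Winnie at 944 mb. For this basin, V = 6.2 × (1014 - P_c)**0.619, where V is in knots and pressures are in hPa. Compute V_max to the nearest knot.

ΔP = 1014 − 944 = 70 mb.
70^0.619 ≈ 13.871.
V ≈ 6.2 × 13.871 ≈ 86.0 kt.

86 kt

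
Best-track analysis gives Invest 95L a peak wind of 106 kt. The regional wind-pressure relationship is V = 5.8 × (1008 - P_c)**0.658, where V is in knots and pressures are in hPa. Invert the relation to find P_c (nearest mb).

ΔP = (V / 5.8)^(1/0.658) = (106/5.8)^1.520.
106/5.8 = 18.276; 18.276^1.520 ≈ 82.75 mb.
P_c = 1008 − 82.75 = 925.25 ≈ 925 mb.

925 mb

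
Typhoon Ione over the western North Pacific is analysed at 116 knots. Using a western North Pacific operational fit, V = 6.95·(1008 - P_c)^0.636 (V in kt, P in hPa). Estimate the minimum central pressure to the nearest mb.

ΔP = (V / 6.95)^(1/0.636) = (116/6.95)^1.572.
116/6.95 = 16.691; 16.691^1.572 ≈ 83.58 mb.
P_c = 1008 − 83.58 = 924.42 ≈ 924 mb.

924 mb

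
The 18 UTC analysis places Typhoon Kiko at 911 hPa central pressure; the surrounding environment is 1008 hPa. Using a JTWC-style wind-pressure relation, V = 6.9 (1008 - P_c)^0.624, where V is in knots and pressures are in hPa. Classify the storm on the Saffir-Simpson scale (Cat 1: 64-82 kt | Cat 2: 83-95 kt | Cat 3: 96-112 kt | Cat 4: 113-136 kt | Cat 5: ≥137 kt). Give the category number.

ΔP = 1008 − 911 = 97 hPa.
V ≈ 6.9 × 97^0.624 = 6.9 × 17.37 ≈ 120 kt.
120 kt falls in the Category 4 band.

4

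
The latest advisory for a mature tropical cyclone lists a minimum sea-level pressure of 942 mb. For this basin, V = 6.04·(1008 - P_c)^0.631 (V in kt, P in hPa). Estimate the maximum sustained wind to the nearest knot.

ΔP = 1008 − 942 = 66 mb.
66^0.631 ≈ 14.065.
V ≈ 6.04 × 14.065 ≈ 85.0 kt.

85 kt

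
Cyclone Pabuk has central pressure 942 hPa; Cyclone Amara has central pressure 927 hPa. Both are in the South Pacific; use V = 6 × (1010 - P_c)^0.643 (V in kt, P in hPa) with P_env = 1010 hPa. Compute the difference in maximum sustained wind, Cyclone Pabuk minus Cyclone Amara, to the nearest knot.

Cyclone Pabuk: ΔP = 68; V ≈ 6 × 68^0.643 ≈ 90.46 kt.
Cyclone Amara: ΔP = 83; V ≈ 6 × 83^0.643 ≈ 102.83 kt.
Difference ≈ 90.46 − 102.83 = -12.37 → -12 kt.

-12 kt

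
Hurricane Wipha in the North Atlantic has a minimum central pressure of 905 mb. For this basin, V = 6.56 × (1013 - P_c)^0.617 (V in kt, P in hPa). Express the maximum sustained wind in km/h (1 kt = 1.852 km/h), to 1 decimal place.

ΔP = 1013 − 905 = 108 mb.
V ≈ 6.56 × 108^0.617 = 6.56 × 17.973 ≈ 117.903 kt.
117.903 × 1.852 ≈ 218.36 km/h → 218.4 km/h.

218.4 km/h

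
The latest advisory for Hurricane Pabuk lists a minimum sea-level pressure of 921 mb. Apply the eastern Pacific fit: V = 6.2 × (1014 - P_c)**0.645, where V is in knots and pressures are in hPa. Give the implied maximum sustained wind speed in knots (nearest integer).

ΔP = 1014 − 921 = 93 mb.
93^0.645 ≈ 18.607.
V ≈ 6.2 × 18.607 ≈ 115.4 kt.

115 kt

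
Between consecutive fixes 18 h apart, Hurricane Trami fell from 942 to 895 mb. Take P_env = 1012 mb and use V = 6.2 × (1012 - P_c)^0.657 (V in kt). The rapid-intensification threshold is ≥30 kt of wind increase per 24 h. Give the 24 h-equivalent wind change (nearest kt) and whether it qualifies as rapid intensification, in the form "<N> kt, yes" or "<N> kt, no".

V₁: ΔP = 70, V ≈ 6.2 × 70^0.657 ≈ 101.07 kt.
V₂: ΔP = 117, V ≈ 6.2 × 117^0.657 ≈ 141.64 kt.
ΔV over 18 h = 40.57 kt → 24 h equivalent = 40.57 × 24/18 ≈ 54.09 kt.
54 kt ≥ 30 kt ⇒ rapid intensification.

54 kt, yes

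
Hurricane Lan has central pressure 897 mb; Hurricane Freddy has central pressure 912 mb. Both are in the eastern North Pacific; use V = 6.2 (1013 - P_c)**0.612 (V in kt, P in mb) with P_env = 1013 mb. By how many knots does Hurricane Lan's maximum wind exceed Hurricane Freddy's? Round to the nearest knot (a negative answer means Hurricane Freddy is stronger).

9 kt

Hurricane Lan: ΔP = 116; V ≈ 6.2 × 116^0.612 ≈ 113.72 kt.
Hurricane Freddy: ΔP = 101; V ≈ 6.2 × 101^0.612 ≈ 104.48 kt.
Difference ≈ 113.72 − 104.48 = 9.24 → 9 kt.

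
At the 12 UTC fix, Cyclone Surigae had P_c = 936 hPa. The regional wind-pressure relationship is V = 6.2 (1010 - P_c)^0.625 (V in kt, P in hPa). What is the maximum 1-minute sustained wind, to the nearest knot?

ΔP = 1010 − 936 = 74 hPa.
74^0.625 ≈ 14.732.
V ≈ 6.2 × 14.732 ≈ 91.3 kt.

91 kt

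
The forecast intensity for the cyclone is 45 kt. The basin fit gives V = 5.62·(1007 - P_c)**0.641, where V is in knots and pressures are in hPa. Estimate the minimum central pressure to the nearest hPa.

981 hPa

ΔP = (V / 5.62)^(1/0.641) = (45/5.62)^1.560.
45/5.62 = 8.007; 8.007^1.560 ≈ 25.67 hPa.
P_c = 1007 − 25.67 = 981.33 ≈ 981 hPa.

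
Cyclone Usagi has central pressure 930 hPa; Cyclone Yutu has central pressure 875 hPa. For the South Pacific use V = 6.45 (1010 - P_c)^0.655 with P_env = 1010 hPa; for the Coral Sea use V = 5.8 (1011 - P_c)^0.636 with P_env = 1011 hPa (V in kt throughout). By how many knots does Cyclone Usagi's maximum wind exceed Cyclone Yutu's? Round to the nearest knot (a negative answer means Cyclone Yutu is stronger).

Cyclone Usagi: ΔP = 80; V ≈ 6.45 × 80^0.655 ≈ 113.78 kt.
Cyclone Yutu: ΔP = 136; V ≈ 5.8 × 136^0.636 ≈ 131.93 kt.
Difference ≈ 113.78 − 131.93 = -18.15 → -18 kt.

-18 kt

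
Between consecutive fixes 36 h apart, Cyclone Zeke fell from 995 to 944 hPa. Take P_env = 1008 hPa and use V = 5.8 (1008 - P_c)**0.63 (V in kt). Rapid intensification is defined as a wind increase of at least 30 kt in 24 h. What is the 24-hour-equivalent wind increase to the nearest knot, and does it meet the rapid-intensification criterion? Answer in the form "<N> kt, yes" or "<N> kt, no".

34 kt, yes

V₁: ΔP = 13, V ≈ 5.8 × 13^0.63 ≈ 29.19 kt.
V₂: ΔP = 64, V ≈ 5.8 × 64^0.63 ≈ 79.67 kt.
ΔV over 36 h = 50.48 kt → 24 h equivalent = 50.48 × 24/36 ≈ 33.65 kt.
34 kt ≥ 30 kt ⇒ rapid intensification.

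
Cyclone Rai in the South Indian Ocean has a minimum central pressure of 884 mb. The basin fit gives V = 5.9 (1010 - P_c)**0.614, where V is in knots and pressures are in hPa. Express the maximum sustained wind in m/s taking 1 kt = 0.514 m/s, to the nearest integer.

59 m/s

ΔP = 1010 − 884 = 126 mb.
V ≈ 5.9 × 126^0.614 = 5.9 × 19.482 ≈ 114.942 kt.
114.942 × 0.514 ≈ 59.08 m/s → 59 m/s.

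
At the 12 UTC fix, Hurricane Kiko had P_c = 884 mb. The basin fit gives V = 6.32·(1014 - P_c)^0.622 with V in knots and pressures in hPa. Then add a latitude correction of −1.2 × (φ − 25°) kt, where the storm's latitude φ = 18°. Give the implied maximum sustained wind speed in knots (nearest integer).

139 kt

ΔP = 1014 − 884 = 130 mb.
130^0.622 ≈ 20.648.
V ≈ 6.32 × 20.648 ≈ 130.5 kt.
Latitude correction: −1.2 × (18 − 25) = 8.4 kt.
Corrected V ≈ 138.9 kt → 139 kt.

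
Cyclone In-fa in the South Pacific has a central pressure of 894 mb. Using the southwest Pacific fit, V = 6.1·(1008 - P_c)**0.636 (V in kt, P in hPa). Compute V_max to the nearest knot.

ΔP = 1008 − 894 = 114 mb.
114^0.636 ≈ 20.333.
V ≈ 6.1 × 20.333 ≈ 124.0 kt.

124 kt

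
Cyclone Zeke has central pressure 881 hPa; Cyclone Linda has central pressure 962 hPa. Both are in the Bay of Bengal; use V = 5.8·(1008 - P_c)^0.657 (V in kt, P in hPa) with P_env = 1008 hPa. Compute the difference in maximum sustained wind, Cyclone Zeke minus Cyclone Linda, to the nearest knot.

Cyclone Zeke: ΔP = 127; V ≈ 5.8 × 127^0.657 ≈ 139.84 kt.
Cyclone Linda: ΔP = 46; V ≈ 5.8 × 46^0.657 ≈ 71.76 kt.
Difference ≈ 139.84 − 71.76 = 68.08 → 68 kt.

68 kt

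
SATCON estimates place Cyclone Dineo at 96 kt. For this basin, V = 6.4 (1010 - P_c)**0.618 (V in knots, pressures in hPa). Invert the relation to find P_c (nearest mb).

930 mb

ΔP = (V / 6.4)^(1/0.618) = (96/6.4)^1.618.
96/6.4 = 15.000; 15.000^1.618 ≈ 79.99 mb.
P_c = 1010 − 79.99 = 930.01 ≈ 930 mb.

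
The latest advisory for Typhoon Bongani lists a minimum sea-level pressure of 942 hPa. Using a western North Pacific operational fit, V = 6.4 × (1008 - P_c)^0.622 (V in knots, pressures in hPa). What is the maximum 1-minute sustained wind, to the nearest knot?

ΔP = 1008 − 942 = 66 hPa.
66^0.622 ≈ 13.544.
V ≈ 6.4 × 13.544 ≈ 86.7 kt.

87 kt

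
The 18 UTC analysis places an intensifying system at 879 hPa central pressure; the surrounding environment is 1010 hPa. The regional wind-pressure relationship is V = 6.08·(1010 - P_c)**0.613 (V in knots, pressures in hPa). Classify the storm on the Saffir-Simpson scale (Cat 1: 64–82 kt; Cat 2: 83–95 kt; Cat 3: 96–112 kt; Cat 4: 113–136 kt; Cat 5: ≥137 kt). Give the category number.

ΔP = 1010 − 879 = 131 hPa.
V ≈ 6.08 × 131^0.613 = 6.08 × 19.86 ≈ 121 kt.
121 kt falls in the Category 4 band.

4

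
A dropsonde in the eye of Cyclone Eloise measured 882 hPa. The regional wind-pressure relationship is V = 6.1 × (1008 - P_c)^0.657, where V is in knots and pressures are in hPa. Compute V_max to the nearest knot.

146 kt

ΔP = 1008 − 882 = 126 hPa.
126^0.657 ≈ 23.985.
V ≈ 6.1 × 23.985 ≈ 146.3 kt.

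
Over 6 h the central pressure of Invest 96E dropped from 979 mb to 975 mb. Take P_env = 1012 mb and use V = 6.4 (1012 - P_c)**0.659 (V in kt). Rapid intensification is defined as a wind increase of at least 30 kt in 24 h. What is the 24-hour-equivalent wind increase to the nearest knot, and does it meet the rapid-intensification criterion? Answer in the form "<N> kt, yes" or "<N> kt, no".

V₁: ΔP = 33, V ≈ 6.4 × 33^0.659 ≈ 64.10 kt.
V₂: ΔP = 37, V ≈ 6.4 × 37^0.659 ≈ 69.12 kt.
ΔV over 6 h = 5.02 kt → 24 h equivalent = 5.02 × 24/6 ≈ 20.08 kt.
20 kt < 30 kt ⇒ not rapid intensification.

20 kt, no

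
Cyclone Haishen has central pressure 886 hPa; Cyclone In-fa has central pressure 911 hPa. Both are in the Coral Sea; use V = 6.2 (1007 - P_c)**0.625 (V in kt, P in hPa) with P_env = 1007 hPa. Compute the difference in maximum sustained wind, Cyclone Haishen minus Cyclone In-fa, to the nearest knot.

17 kt

Cyclone Haishen: ΔP = 121; V ≈ 6.2 × 121^0.625 ≈ 124.20 kt.
Cyclone In-fa: ΔP = 96; V ≈ 6.2 × 96^0.625 ≈ 107.48 kt.
Difference ≈ 124.20 − 107.48 = 16.72 → 17 kt.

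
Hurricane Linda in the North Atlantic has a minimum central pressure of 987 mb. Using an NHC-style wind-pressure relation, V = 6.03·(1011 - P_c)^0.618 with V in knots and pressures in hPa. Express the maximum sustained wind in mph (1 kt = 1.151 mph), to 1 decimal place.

49.5 mph

ΔP = 1011 − 987 = 24 mb.
V ≈ 6.03 × 24^0.618 = 6.03 × 7.128 ≈ 42.982 kt.
42.982 × 1.151 ≈ 49.47 mph → 49.5 mph.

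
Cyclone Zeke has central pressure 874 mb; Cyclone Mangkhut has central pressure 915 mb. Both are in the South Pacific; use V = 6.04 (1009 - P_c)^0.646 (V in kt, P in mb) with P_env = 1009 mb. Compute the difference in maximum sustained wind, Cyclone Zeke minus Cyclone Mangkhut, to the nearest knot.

Cyclone Zeke: ΔP = 135; V ≈ 6.04 × 135^0.646 ≈ 143.63 kt.
Cyclone Mangkhut: ΔP = 94; V ≈ 6.04 × 94^0.646 ≈ 113.68 kt.
Difference ≈ 143.63 − 113.68 = 29.95 → 30 kt.

30 kt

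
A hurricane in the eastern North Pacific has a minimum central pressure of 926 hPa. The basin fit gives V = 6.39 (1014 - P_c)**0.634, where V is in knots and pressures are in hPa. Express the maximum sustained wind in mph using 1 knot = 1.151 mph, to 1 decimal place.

125.7 mph

ΔP = 1014 − 926 = 88 hPa.
V ≈ 6.39 × 88^0.634 = 6.39 × 17.092 ≈ 109.220 kt.
109.220 × 1.151 ≈ 125.71 mph → 125.7 mph.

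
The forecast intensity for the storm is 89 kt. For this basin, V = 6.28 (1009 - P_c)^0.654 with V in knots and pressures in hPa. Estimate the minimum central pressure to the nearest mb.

ΔP = (V / 6.28)^(1/0.654) = (89/6.28)^1.529.
89/6.28 = 14.172; 14.172^1.529 ≈ 57.62 mb.
P_c = 1009 − 57.62 = 951.38 ≈ 951 mb.

951 mb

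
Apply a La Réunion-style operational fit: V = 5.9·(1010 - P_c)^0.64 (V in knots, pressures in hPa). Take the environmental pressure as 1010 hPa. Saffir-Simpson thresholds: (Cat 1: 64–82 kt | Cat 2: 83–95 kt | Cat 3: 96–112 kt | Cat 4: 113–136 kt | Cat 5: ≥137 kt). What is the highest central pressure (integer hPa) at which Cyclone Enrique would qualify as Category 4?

909 hPa

Category 4 begins at V = 113 kt.
Required ΔP = (113/5.9)^(1/0.64) = 19.153^1.562 ≈ 100.80 hPa.
P_c ≤ 1010 − 100.80 = 909.20, so the highest integer P_c is 909 hPa.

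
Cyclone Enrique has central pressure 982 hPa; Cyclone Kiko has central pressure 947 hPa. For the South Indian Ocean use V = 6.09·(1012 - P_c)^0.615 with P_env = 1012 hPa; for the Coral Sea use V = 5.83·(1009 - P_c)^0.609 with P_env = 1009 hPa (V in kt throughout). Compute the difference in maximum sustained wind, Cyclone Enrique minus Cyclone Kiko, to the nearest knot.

Cyclone Enrique: ΔP = 30; V ≈ 6.09 × 30^0.615 ≈ 49.32 kt.
Cyclone Kiko: ΔP = 62; V ≈ 5.83 × 62^0.609 ≈ 71.98 kt.
Difference ≈ 49.32 − 71.98 = -22.66 → -23 kt.

-23 kt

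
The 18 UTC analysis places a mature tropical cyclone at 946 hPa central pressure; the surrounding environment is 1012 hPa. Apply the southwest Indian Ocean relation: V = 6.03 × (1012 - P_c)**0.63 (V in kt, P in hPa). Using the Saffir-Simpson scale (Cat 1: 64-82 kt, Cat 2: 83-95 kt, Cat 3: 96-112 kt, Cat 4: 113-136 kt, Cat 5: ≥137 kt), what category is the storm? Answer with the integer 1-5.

ΔP = 1012 − 946 = 66 hPa.
V ≈ 6.03 × 66^0.63 = 6.03 × 14.01 ≈ 84 kt.
84 kt falls in the Category 2 band.

2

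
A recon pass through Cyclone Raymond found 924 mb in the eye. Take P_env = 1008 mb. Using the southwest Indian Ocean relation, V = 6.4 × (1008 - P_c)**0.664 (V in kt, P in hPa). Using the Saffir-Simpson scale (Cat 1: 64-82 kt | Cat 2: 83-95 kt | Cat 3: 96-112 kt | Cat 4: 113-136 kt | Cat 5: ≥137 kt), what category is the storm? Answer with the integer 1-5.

4

ΔP = 1008 − 924 = 84 mb.
V ≈ 6.4 × 84^0.664 = 6.4 × 18.95 ≈ 121 kt.
121 kt falls in the Category 4 band.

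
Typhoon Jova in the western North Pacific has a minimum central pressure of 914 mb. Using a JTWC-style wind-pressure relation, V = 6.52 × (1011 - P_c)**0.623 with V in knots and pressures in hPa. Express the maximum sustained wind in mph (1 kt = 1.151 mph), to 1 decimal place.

129.7 mph

ΔP = 1011 − 914 = 97 mb.
V ≈ 6.52 × 97^0.623 = 6.52 × 17.289 ≈ 112.721 kt.
112.721 × 1.151 ≈ 129.74 mph → 129.7 mph.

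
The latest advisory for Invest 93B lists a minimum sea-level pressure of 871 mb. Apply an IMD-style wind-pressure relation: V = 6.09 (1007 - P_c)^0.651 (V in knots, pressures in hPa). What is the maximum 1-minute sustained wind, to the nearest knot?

149 kt

ΔP = 1007 − 871 = 136 mb.
136^0.651 ≈ 24.487.
V ≈ 6.09 × 24.487 ≈ 149.1 kt.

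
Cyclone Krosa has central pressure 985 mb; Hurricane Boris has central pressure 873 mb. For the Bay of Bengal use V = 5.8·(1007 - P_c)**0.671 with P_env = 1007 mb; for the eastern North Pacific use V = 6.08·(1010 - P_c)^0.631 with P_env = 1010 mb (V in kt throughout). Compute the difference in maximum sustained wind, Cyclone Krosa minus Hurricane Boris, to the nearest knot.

Cyclone Krosa: ΔP = 22; V ≈ 5.8 × 22^0.671 ≈ 46.15 kt.
Hurricane Boris: ΔP = 137; V ≈ 6.08 × 137^0.631 ≈ 135.57 kt.
Difference ≈ 46.15 − 135.57 = -89.42 → -89 kt.

-89 kt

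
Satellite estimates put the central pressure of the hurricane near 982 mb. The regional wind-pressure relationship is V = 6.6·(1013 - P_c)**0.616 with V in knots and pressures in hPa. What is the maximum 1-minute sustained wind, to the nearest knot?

ΔP = 1013 − 982 = 31 mb.
31^0.616 ≈ 8.292.
V ≈ 6.6 × 8.292 ≈ 54.7 kt.

55 kt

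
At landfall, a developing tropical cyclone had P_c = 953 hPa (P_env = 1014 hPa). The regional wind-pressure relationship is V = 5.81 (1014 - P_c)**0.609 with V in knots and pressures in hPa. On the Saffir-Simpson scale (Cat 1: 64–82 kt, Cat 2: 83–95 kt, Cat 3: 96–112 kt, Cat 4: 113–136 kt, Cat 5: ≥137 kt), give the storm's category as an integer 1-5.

ΔP = 1014 − 953 = 61 hPa.
V ≈ 5.81 × 61^0.609 = 5.81 × 12.23 ≈ 71 kt.
71 kt falls in the Category 1 band.

1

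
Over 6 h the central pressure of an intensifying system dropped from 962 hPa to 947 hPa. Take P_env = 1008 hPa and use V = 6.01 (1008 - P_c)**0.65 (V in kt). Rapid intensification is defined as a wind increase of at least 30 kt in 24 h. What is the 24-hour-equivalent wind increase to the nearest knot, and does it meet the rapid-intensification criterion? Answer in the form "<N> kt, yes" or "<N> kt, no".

58 kt, yes

V₁: ΔP = 46, V ≈ 6.01 × 46^0.65 ≈ 72.39 kt.
V₂: ΔP = 61, V ≈ 6.01 × 61^0.65 ≈ 86.96 kt.
ΔV over 6 h = 14.57 kt → 24 h equivalent = 14.57 × 24/6 ≈ 58.28 kt.
58 kt ≥ 30 kt ⇒ rapid intensification.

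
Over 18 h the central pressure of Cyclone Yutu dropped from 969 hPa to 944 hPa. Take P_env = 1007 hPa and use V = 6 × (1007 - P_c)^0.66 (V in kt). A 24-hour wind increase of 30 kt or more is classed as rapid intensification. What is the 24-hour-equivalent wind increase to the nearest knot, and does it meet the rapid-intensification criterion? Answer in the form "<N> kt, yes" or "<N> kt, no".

V₁: ΔP = 38, V ≈ 6 × 38^0.66 ≈ 66.19 kt.
V₂: ΔP = 63, V ≈ 6 × 63^0.66 ≈ 92.41 kt.
ΔV over 18 h = 26.22 kt → 24 h equivalent = 26.22 × 24/18 ≈ 34.96 kt.
35 kt ≥ 30 kt ⇒ rapid intensification.

35 kt, yes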